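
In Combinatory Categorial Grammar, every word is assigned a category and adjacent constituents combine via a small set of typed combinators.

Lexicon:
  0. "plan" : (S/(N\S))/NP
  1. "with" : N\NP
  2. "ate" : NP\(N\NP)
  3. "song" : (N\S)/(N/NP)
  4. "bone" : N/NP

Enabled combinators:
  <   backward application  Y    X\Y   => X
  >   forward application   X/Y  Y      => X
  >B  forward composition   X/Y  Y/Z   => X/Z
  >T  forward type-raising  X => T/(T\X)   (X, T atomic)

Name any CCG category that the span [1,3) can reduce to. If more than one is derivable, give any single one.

[0,5] S   >
  [0,3] S/(N\S)   >
    [0,1] "plan" : (S/(N\S))/NP
    [1,3] NP   <
      [1,2] "with" : N\NP
      [2,3] "ate" : NP\(N\NP)
  [3,5] N\S   >
    [3,4] "song" : (N\S)/(N/NP)
    [4,5] "bone" : N/NP

NP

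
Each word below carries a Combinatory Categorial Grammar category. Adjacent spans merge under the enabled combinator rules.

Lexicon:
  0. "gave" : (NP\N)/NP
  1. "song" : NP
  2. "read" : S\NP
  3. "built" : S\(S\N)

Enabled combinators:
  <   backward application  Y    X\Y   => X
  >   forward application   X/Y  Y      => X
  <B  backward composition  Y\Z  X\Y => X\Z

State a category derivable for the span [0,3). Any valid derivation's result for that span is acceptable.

S\N

[0,4] S   <
  [0,3] S\N   <B
    [0,2] NP\N   >
      [0,1] "gave" : (NP\N)/NP
      [1,2] "song" : NP
    [2,3] "read" : S\NP
  [3,4] "built" : S\(S\N)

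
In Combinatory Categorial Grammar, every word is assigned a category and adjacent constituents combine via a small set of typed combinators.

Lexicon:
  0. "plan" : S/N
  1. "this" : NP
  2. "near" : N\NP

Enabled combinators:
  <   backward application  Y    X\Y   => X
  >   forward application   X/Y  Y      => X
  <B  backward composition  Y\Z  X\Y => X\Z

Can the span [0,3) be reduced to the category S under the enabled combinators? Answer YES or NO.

[0,3] S   >
  [0,1] "plan" : S/N
  [1,3] N   <
    [1,2] "this" : NP
    [2,3] "near" : N\NP

YES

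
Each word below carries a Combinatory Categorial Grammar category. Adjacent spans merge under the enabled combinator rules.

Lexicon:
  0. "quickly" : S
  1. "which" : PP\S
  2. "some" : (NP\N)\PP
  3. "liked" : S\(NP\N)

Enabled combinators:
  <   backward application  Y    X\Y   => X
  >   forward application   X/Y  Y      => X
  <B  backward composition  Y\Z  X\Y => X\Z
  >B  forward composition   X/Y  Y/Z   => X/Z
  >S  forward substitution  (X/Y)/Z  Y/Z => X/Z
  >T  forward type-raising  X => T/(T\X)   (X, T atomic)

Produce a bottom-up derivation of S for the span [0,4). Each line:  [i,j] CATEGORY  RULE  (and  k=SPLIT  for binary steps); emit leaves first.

[0,1] S  lex  "quickly"
[0,1] PP/(PP\S)  >T
[1,2] PP\S  lex  "which"
[0,2] PP  >  k=1
[2,3] (NP\N)\PP  lex  "some"
[3,4] S\(NP\N)  lex  "liked"
[2,4] S\PP  <B  k=3
[0,4] S  <  k=2

[0,4] S   <
  [0,2] PP   >
    [0,1] PP/(PP\S)   >T
      [0,1] "quickly" : S
    [1,2] "which" : PP\S
  [2,4] S\PP   <B
    [2,3] "some" : (NP\N)\PP
    [3,4] "liked" : S\(NP\N)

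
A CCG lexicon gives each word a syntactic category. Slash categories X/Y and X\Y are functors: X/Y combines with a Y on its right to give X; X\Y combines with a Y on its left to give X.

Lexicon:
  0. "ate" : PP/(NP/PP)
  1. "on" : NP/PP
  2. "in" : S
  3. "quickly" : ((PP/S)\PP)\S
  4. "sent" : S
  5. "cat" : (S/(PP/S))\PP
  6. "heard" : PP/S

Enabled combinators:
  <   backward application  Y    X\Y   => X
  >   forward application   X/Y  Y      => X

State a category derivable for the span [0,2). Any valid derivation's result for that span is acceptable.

[0,7] S   >
  [0,6] S/(PP/S)   <
    [0,5] PP   >
      [0,4] PP/S   <
        [0,2] PP   >
          [0,1] "ate" : PP/(NP/PP)
          [1,2] "on" : NP/PP
        [2,4] (PP/S)\PP   <
          [2,3] "in" : S
          [3,4] "quickly" : ((PP/S)\PP)\S
      [4,5] "sent" : S
    [5,6] "cat" : (S/(PP/S))\PP
  [6,7] "heard" : PP/S

PP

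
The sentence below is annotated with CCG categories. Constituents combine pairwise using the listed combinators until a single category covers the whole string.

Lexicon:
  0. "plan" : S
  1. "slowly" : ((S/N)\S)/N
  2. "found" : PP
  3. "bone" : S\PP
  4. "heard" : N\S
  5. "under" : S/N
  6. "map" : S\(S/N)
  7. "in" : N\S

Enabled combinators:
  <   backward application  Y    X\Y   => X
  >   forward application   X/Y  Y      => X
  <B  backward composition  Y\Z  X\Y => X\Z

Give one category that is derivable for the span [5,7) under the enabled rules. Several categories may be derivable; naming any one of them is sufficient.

S

[0,8] S   >
  [0,5] S/N   <
    [0,1] "plan" : S
    [1,5] (S/N)\S   >
      [1,2] "slowly" : ((S/N)\S)/N
      [2,5] N   <
        [2,4] S   <
          [2,3] "found" : PP
          [3,4] "bone" : S\PP
        [4,5] "heard" : N\S
  [5,8] N   <
    [5,7] S   <
      [5,6] "under" : S/N
      [6,7] "map" : S\(S/N)
    [7,8] "in" : N\S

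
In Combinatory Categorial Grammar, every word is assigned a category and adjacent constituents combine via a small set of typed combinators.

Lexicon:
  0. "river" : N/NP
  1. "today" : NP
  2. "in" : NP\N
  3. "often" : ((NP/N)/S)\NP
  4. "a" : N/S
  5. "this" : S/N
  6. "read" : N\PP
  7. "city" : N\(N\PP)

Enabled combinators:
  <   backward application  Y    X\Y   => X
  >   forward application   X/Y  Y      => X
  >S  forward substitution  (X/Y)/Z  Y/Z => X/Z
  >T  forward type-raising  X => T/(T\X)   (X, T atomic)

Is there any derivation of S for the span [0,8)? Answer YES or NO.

NO

N/NP NP NP\N ((NP/N)/S)\NP N/S S/N N\PP N\(N\PP)
CKY chart[0,8] = {N/(N\NP), NP, NP/(NP\NP), PP/(PP\NP), S/(S\NP)}; S ∉ chart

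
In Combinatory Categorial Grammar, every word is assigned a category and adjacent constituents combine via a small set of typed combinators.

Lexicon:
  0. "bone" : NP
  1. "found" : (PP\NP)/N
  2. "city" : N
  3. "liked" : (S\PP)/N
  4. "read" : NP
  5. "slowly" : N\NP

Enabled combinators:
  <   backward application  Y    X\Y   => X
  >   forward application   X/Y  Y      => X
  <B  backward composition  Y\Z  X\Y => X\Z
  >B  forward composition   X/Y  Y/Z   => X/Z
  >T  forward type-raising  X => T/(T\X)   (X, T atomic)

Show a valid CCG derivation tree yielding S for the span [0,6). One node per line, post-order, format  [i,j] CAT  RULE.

[0,6] S   <
  [0,3] PP   <
    [0,1] "bone" : NP
    [1,3] PP\NP   >
      [1,2] "found" : (PP\NP)/N
      [2,3] "city" : N
  [3,6] S\PP   >
    [3,4] "liked" : (S\PP)/N
    [4,6] N   >
      [4,5] N/(N\NP)   >T
        [4,5] "read" : NP
      [5,6] "slowly" : N\NP

[0,1] NP  lex  "bone"
[1,2] (PP\NP)/N  lex  "found"
[2,3] N  lex  "city"
[1,3] PP\NP  >  k=2
[0,3] PP  <  k=1
[3,4] (S\PP)/N  lex  "liked"
[4,5] NP  lex  "read"
[4,5] N/(N\NP)  >T
[5,6] N\NP  lex  "slowly"
[4,6] N  >  k=5
[3,6] S\PP  >  k=4
[0,6] S  <  k=3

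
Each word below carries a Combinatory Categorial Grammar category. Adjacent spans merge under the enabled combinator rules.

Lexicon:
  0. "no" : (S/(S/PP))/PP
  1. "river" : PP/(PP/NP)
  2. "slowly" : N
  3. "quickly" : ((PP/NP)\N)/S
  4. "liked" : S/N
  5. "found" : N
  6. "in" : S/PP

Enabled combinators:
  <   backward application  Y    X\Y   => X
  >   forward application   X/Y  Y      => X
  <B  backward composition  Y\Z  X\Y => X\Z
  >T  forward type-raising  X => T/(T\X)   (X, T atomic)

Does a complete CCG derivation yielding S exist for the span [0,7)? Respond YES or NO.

YES

[0,7] S   >
  [0,6] S/(S/PP)   >
    [0,1] "no" : (S/(S/PP))/PP
    [1,6] PP   >
      [1,2] "river" : PP/(PP/NP)
      [2,6] PP/NP   <
        [2,3] "slowly" : N
        [3,6] (PP/NP)\N   >
          [3,4] "quickly" : ((PP/NP)\N)/S
          [4,6] S   >
            [4,5] "liked" : S/N
            [5,6] "found" : N
  [6,7] "in" : S/PP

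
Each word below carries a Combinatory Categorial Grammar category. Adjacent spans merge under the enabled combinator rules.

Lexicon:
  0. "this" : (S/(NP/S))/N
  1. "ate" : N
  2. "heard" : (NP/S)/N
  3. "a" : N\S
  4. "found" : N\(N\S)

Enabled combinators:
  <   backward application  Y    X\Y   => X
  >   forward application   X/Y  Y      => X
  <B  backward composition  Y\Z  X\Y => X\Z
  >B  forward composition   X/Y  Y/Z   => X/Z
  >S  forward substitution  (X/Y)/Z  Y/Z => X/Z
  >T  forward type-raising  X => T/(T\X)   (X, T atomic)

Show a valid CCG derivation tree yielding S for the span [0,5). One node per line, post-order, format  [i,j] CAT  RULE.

[0,1] (S/(NP/S))/N  lex  "this"
[1,2] N  lex  "ate"
[0,2] S/(NP/S)  >  k=1
[2,3] (NP/S)/N  lex  "heard"
[3,4] N\S  lex  "a"
[4,5] N\(N\S)  lex  "found"
[3,5] N  <  k=4
[2,5] NP/S  >  k=3
[0,5] S  >  k=2

[0,5] S   >
  [0,2] S/(NP/S)   >
    [0,1] "this" : (S/(NP/S))/N
    [1,2] "ate" : N
  [2,5] NP/S   >
    [2,3] "heard" : (NP/S)/N
    [3,5] N   <
      [3,4] "a" : N\S
      [4,5] "found" : N\(N\S)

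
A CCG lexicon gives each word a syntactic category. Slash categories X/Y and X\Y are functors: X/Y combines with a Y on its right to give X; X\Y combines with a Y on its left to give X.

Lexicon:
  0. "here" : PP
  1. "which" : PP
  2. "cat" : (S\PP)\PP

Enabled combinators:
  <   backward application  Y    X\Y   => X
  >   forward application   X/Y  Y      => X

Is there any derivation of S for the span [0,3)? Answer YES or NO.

YES

[0,3] S   <
  [0,1] "here" : PP
  [1,3] S\PP   <
    [1,2] "which" : PP
    [2,3] "cat" : (S\PP)\PP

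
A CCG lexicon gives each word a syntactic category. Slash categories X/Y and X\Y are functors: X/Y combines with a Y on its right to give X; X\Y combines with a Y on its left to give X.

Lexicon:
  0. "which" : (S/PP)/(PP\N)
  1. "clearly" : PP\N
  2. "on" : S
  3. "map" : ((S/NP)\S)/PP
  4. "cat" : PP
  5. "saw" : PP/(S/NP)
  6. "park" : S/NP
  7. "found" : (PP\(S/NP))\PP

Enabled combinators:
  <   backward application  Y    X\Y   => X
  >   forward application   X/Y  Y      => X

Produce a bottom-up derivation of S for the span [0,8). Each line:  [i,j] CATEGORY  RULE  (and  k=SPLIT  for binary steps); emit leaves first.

[0,1] (S/PP)/(PP\N)  lex  "which"
[1,2] PP\N  lex  "clearly"
[0,2] S/PP  >  k=1
[2,3] S  lex  "on"
[3,4] ((S/NP)\S)/PP  lex  "map"
[4,5] PP  lex  "cat"
[3,5] (S/NP)\S  >  k=4
[2,5] S/NP  <  k=3
[5,6] PP/(S/NP)  lex  "saw"
[6,7] S/NP  lex  "park"
[5,7] PP  >  k=6
[7,8] (PP\(S/NP))\PP  lex  "found"
[5,8] PP\(S/NP)  <  k=7
[2,8] PP  <  k=5
[0,8] S  >  k=2

[0,8] S   >
  [0,2] S/PP   >
    [0,1] "which" : (S/PP)/(PP\N)
    [1,2] "clearly" : PP\N
  [2,8] PP   <
    [2,5] S/NP   <
      [2,3] "on" : S
      [3,5] (S/NP)\S   >
        [3,4] "map" : ((S/NP)\S)/PP
        [4,5] "cat" : PP
    [5,8] PP\(S/NP)   <
      [5,7] PP   >
        [5,6] "saw" : PP/(S/NP)
        [6,7] "park" : S/NP
      [7,8] "found" : (PP\(S/NP))\PP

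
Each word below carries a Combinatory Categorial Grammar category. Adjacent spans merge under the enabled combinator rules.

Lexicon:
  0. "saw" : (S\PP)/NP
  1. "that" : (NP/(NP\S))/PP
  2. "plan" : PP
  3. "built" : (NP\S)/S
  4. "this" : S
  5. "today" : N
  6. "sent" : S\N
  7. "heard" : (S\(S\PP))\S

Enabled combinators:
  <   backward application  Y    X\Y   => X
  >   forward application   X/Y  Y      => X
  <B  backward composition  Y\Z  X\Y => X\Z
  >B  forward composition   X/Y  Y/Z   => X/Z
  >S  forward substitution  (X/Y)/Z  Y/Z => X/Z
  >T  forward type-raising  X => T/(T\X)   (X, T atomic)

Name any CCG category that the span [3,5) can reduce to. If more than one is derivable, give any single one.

NP\S

[0,8] S   <
  [0,5] S\PP   >
    [0,1] "saw" : (S\PP)/NP
    [1,5] NP   >
      [1,3] NP/(NP\S)   >
        [1,2] "that" : (NP/(NP\S))/PP
        [2,3] "plan" : PP
      [3,5] NP\S   >
        [3,4] "built" : (NP\S)/S
        [4,5] "this" : S
  [5,8] S\(S\PP)   <
    [5,7] S   <
      [5,6] "today" : N
      [6,7] "sent" : S\N
    [7,8] "heard" : (S\(S\PP))\S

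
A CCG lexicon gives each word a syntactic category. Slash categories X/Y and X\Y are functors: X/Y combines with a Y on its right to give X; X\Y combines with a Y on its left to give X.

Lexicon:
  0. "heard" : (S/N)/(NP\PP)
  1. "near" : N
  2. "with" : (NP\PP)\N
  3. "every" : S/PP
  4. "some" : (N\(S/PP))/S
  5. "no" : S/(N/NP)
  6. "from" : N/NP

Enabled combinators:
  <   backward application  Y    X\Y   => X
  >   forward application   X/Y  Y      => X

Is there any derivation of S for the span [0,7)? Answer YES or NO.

YES

[0,7] S   >
  [0,3] S/N   >
    [0,1] "heard" : (S/N)/(NP\PP)
    [1,3] NP\PP   <
      [1,2] "near" : N
      [2,3] "with" : (NP\PP)\N
  [3,7] N   <
    [3,4] "every" : S/PP
    [4,7] N\(S/PP)   >
      [4,5] "some" : (N\(S/PP))/S
      [5,7] S   >
        [5,6] "no" : S/(N/NP)
        [6,7] "from" : N/NP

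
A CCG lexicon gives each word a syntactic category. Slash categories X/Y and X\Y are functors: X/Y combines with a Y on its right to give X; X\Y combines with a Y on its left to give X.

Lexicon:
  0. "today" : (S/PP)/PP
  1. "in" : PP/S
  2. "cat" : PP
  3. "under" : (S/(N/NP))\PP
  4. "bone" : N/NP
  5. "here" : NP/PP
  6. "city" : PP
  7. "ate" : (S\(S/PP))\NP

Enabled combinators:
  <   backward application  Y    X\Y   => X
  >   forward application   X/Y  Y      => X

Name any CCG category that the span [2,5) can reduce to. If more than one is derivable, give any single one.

[0,8] S   <
  [0,5] S/PP   >
    [0,1] "today" : (S/PP)/PP
    [1,5] PP   >
      [1,2] "in" : PP/S
      [2,5] S   >
        [2,4] S/(N/NP)   <
          [2,3] "cat" : PP
          [3,4] "under" : (S/(N/NP))\PP
        [4,5] "bone" : N/NP
  [5,8] S\(S/PP)   <
    [5,7] NP   >
      [5,6] "here" : NP/PP
      [6,7] "city" : PP
    [7,8] "ate" : (S\(S/PP))\NP

S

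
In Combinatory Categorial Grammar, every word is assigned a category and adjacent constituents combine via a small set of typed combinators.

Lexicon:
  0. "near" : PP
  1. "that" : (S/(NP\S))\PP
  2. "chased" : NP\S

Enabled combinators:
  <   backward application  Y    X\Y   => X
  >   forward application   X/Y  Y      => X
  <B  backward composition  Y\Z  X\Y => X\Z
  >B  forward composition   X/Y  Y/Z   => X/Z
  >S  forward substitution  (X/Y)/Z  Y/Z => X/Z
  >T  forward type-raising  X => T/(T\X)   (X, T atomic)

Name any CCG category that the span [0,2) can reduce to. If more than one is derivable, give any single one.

[0,3] S   >
  [0,2] S/(NP\S)   <
    [0,1] "near" : PP
    [1,2] "that" : (S/(NP\S))\PP
  [2,3] "chased" : NP\S

S/(NP\S)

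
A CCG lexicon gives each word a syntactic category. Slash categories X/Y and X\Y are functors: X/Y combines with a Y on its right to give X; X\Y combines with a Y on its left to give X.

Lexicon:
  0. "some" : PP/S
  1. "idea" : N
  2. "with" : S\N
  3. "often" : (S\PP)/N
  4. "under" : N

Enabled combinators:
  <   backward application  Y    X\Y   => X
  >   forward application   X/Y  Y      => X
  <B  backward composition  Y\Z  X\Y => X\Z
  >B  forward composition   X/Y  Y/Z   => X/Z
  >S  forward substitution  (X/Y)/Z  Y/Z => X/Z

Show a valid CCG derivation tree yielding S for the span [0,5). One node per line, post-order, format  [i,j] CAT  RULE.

[0,5] S   <
  [0,3] PP   >
    [0,1] "some" : PP/S
    [1,3] S   <
      [1,2] "idea" : N
      [2,3] "with" : S\N
  [3,5] S\PP   >
    [3,4] "often" : (S\PP)/N
    [4,5] "under" : N

[0,1] PP/S  lex  "some"
[1,2] N  lex  "idea"
[2,3] S\N  lex  "with"
[1,3] S  <  k=2
[0,3] PP  >  k=1
[3,4] (S\PP)/N  lex  "often"
[4,5] N  lex  "under"
[3,5] S\PP  >  k=4
[0,5] S  <  k=3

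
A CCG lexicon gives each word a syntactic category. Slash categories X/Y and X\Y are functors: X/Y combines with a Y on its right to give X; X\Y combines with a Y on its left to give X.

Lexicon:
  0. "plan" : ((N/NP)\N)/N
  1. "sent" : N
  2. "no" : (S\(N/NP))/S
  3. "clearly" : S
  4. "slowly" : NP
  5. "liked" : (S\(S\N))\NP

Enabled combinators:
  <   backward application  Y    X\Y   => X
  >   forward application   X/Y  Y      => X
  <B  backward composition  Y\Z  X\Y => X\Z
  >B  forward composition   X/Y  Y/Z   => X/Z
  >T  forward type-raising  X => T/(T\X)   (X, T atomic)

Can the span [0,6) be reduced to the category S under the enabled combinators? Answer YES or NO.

[0,6] S   <
  [0,4] S\N   <B
    [0,2] (N/NP)\N   >
      [0,1] "plan" : ((N/NP)\N)/N
      [1,2] "sent" : N
    [2,4] S\(N/NP)   >
      [2,3] "no" : (S\(N/NP))/S
      [3,4] "clearly" : S
  [4,6] S\(S\N)   <
    [4,5] "slowly" : NP
    [5,6] "liked" : (S\(S\N))\NP

YES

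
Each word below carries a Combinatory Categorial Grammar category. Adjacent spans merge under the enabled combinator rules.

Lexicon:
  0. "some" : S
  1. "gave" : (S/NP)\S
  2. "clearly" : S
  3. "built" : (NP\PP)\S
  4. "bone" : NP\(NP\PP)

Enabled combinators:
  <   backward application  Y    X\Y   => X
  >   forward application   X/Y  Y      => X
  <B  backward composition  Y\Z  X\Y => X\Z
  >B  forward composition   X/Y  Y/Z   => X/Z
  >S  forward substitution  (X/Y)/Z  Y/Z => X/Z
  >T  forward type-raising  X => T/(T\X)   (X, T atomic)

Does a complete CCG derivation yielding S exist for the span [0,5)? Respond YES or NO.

YES

[0,5] S   >
  [0,2] S/NP   <
    [0,1] "some" : S
    [1,2] "gave" : (S/NP)\S
  [2,5] NP   <
    [2,4] NP\PP   <
      [2,3] "clearly" : S
      [3,4] "built" : (NP\PP)\S
    [4,5] "bone" : NP\(NP\PP)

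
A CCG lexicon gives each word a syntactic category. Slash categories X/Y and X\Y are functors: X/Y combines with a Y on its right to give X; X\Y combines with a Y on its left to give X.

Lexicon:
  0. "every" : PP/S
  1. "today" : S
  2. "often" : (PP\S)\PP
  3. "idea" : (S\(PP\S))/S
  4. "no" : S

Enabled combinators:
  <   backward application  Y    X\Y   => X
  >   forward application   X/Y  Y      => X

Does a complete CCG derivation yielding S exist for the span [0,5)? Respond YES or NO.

[0,5] S   <
  [0,3] PP\S   <
    [0,2] PP   >
      [0,1] "every" : PP/S
      [1,2] "today" : S
    [2,3] "often" : (PP\S)\PP
  [3,5] S\(PP\S)   >
    [3,4] "idea" : (S\(PP\S))/S
    [4,5] "no" : S

YES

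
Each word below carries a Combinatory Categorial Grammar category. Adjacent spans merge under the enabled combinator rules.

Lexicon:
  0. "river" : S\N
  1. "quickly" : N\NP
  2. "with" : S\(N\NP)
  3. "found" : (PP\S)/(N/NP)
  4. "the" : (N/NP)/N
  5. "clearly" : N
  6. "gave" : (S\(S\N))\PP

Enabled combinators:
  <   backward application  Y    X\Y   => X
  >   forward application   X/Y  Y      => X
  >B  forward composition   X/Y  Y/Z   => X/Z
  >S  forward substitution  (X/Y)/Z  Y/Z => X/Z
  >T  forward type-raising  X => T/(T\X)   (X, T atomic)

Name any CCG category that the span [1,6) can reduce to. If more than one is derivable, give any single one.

[0,7] S   <
  [0,1] "river" : S\N
  [1,7] S\(S\N)   <
    [1,6] PP   <
      [1,3] S   <
        [1,2] "quickly" : N\NP
        [2,3] "with" : S\(N\NP)
      [3,6] PP\S   >
        [3,4] "found" : (PP\S)/(N/NP)
        [4,6] N/NP   >
          [4,5] "the" : (N/NP)/N
          [5,6] "clearly" : N
    [6,7] "gave" : (S\(S\N))\PP

PP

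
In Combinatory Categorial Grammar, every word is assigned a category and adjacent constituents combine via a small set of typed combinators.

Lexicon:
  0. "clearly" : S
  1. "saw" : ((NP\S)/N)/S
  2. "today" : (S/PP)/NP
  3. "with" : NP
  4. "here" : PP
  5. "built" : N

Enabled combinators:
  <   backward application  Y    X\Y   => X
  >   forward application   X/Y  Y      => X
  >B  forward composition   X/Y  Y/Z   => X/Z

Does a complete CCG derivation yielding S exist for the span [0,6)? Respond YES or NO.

NO

S ((NP\S)/N)/S (S/PP)/NP NP PP N
CKY chart[0,6] = {NP}; S ∉ chart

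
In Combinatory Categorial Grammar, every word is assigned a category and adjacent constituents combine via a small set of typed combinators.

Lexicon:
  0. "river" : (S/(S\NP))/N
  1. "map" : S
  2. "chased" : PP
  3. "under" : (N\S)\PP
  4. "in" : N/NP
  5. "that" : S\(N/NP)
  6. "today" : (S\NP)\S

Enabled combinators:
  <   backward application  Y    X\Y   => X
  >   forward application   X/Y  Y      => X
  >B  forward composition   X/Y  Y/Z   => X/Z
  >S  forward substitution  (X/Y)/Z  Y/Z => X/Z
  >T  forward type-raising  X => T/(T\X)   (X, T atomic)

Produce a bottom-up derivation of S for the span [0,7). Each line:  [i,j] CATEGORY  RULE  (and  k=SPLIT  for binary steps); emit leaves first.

[0,1] (S/(S\NP))/N  lex  "river"
[1,2] S  lex  "map"
[2,3] PP  lex  "chased"
[3,4] (N\S)\PP  lex  "under"
[2,4] N\S  <  k=3
[1,4] N  <  k=2
[0,4] S/(S\NP)  >  k=1
[4,5] N/NP  lex  "in"
[5,6] S\(N/NP)  lex  "that"
[4,6] S  <  k=5
[6,7] (S\NP)\S  lex  "today"
[4,7] S\NP  <  k=6
[0,7] S  >  k=4

[0,7] S   >
  [0,4] S/(S\NP)   >
    [0,1] "river" : (S/(S\NP))/N
    [1,4] N   <
      [1,2] "map" : S
      [2,4] N\S   <
        [2,3] "chased" : PP
        [3,4] "under" : (N\S)\PP
  [4,7] S\NP   <
    [4,6] S   <
      [4,5] "in" : N/NP
      [5,6] "that" : S\(N/NP)
    [6,7] "today" : (S\NP)\S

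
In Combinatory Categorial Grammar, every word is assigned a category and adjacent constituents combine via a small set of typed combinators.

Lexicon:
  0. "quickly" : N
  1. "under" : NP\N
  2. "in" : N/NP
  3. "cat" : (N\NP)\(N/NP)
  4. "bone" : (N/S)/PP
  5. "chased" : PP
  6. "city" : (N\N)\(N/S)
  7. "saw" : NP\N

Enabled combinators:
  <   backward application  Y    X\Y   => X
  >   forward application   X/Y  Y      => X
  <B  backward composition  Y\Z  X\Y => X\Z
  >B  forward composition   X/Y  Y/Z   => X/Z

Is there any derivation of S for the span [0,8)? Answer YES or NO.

NO

N NP\N N/NP (N\NP)\(N/NP) (N/S)/PP PP (N\N)\(N/S) NP\N
CKY chart[0,8] = {NP}; S ∉ chart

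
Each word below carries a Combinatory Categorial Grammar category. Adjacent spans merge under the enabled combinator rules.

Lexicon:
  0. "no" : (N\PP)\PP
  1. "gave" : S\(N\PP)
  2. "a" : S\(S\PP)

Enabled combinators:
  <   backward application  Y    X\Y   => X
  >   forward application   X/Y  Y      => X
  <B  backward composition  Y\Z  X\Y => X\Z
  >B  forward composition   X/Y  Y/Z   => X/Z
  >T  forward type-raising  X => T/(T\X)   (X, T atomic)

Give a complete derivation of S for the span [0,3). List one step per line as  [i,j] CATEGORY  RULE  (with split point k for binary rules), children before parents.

[0,3] S   <
  [0,2] S\PP   <B
    [0,1] "no" : (N\PP)\PP
    [1,2] "gave" : S\(N\PP)
  [2,3] "a" : S\(S\PP)

[0,1] (N\PP)\PP  lex  "no"
[1,2] S\(N\PP)  lex  "gave"
[0,2] S\PP  <B  k=1
[2,3] S\(S\PP)  lex  "a"
[0,3] S  <  k=2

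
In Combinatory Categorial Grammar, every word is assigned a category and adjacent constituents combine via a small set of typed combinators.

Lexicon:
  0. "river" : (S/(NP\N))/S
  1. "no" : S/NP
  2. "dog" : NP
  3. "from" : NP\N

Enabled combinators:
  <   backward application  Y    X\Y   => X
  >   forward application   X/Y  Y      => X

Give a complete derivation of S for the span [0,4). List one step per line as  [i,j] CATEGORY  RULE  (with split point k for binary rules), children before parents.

[0,1] (S/(NP\N))/S  lex  "river"
[1,2] S/NP  lex  "no"
[2,3] NP  lex  "dog"
[1,3] S  >  k=2
[0,3] S/(NP\N)  >  k=1
[3,4] NP\N  lex  "from"
[0,4] S  >  k=3

[0,4] S   >
  [0,3] S/(NP\N)   >
    [0,1] "river" : (S/(NP\N))/S
    [1,3] S   >
      [1,2] "no" : S/NP
      [2,3] "dog" : NP
  [3,4] "from" : NP\N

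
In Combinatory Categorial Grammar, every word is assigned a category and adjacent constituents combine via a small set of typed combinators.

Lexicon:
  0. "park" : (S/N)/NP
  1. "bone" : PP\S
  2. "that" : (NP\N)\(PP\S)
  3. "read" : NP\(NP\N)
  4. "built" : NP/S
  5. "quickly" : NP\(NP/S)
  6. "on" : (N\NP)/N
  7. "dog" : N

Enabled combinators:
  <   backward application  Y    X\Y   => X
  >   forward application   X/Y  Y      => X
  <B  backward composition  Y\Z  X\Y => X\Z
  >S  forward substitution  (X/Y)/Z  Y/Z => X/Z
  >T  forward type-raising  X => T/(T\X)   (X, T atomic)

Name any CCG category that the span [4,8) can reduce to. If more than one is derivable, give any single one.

N

[0,8] S   >
  [0,4] S/N   >
    [0,1] "park" : (S/N)/NP
    [1,4] NP   <
      [1,3] NP\N   <
        [1,2] "bone" : PP\S
        [2,3] "that" : (NP\N)\(PP\S)
      [3,4] "read" : NP\(NP\N)
  [4,8] N   <
    [4,6] NP   <
      [4,5] "built" : NP/S
      [5,6] "quickly" : NP\(NP/S)
    [6,8] N\NP   >
      [6,7] "on" : (N\NP)/N
      [7,8] "dog" : N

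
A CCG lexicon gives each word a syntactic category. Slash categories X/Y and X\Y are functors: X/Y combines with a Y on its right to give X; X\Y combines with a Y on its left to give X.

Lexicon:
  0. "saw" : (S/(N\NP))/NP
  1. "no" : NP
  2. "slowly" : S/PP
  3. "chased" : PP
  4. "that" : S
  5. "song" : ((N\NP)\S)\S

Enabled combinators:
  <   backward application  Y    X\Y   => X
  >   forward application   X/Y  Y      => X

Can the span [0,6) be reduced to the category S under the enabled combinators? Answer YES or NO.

YES

[0,6] S   >
  [0,2] S/(N\NP)   >
    [0,1] "saw" : (S/(N\NP))/NP
    [1,2] "no" : NP
  [2,6] N\NP   <
    [2,4] S   >
      [2,3] "slowly" : S/PP
      [3,4] "chased" : PP
    [4,6] (N\NP)\S   <
      [4,5] "that" : S
      [5,6] "song" : ((N\NP)\S)\S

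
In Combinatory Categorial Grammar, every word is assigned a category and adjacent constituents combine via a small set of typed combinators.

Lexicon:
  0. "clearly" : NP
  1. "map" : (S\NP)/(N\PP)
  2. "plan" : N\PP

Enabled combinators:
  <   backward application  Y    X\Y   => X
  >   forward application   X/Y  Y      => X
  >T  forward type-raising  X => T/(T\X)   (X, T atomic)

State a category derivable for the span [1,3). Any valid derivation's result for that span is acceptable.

[0,3] S   <
  [0,1] "clearly" : NP
  [1,3] S\NP   >
    [1,2] "map" : (S\NP)/(N\PP)
    [2,3] "plan" : N\PP

S\NP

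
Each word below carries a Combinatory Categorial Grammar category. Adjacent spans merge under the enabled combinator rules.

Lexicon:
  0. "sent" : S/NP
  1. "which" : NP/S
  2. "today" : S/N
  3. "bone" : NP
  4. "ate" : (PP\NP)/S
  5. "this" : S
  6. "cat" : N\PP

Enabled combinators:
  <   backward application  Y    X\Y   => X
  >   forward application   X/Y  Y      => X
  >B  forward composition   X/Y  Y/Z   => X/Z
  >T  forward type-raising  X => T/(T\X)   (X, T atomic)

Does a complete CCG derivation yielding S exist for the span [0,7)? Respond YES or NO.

[0,7] S   >
  [0,3] S/N   >B
    [0,2] S/S   >B
      [0,1] "sent" : S/NP
      [1,2] "which" : NP/S
    [2,3] "today" : S/N
  [3,7] N   <
    [3,6] PP   >
      [3,4] PP/(PP\NP)   >T
        [3,4] "bone" : NP
      [4,6] PP\NP   >
        [4,5] "ate" : (PP\NP)/S
        [5,6] "this" : S
    [6,7] "cat" : N\PP

YES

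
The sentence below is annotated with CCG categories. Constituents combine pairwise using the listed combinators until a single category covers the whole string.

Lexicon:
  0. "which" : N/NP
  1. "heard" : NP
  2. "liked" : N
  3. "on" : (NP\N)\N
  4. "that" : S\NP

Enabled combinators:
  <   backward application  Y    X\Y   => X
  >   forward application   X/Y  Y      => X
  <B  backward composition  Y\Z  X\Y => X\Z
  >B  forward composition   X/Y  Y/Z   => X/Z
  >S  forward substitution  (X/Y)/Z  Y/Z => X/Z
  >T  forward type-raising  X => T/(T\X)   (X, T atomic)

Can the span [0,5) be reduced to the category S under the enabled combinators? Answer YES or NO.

YES

[0,5] S   <
  [0,2] N   >
    [0,1] "which" : N/NP
    [1,2] "heard" : NP
  [2,5] S\N   <B
    [2,4] NP\N   <
      [2,3] "liked" : N
      [3,4] "on" : (NP\N)\N
    [4,5] "that" : S\NP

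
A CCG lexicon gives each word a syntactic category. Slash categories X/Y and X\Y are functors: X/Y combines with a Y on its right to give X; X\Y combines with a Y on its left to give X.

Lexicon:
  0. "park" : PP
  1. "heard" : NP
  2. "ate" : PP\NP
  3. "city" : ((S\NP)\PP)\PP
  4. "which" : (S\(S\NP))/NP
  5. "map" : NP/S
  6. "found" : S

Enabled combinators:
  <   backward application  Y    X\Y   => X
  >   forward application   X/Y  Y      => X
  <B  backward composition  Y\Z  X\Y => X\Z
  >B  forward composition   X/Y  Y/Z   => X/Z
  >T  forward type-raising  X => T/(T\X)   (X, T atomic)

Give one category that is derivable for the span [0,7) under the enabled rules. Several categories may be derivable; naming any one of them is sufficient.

S

[0,7] S   <
  [0,4] S\NP   <
    [0,1] "park" : PP
    [1,4] (S\NP)\PP   <
      [1,3] PP   >
        [1,2] PP/(PP\NP)   >T
          [1,2] "heard" : NP
        [2,3] "ate" : PP\NP
      [3,4] "city" : ((S\NP)\PP)\PP
  [4,7] S\(S\NP)   >
    [4,5] "which" : (S\(S\NP))/NP
    [5,7] NP   >
      [5,6] "map" : NP/S
      [6,7] "found" : S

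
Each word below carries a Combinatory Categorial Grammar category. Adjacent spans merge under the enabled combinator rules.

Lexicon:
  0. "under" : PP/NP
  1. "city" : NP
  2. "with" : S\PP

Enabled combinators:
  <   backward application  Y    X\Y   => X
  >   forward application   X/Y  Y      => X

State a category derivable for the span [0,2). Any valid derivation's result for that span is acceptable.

PP

[0,3] S   <
  [0,2] PP   >
    [0,1] "under" : PP/NP
    [1,2] "city" : NP
  [2,3] "with" : S\PP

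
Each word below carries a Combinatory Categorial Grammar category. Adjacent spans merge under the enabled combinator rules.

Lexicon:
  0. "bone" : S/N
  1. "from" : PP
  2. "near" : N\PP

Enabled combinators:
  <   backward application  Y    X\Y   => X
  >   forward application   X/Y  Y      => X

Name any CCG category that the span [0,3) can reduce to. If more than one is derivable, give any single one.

S

[0,3] S   >
  [0,1] "bone" : S/N
  [1,3] N   <
    [1,2] "from" : PP
    [2,3] "near" : N\PP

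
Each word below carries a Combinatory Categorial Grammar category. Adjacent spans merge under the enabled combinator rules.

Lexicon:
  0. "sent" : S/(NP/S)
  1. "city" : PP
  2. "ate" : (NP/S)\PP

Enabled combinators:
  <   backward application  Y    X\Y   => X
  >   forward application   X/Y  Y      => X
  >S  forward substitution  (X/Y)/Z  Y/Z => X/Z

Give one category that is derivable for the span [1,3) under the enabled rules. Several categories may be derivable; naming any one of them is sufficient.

NP/S

[0,3] S   >
  [0,1] "sent" : S/(NP/S)
  [1,3] NP/S   <
    [1,2] "city" : PP
    [2,3] "ate" : (NP/S)\PP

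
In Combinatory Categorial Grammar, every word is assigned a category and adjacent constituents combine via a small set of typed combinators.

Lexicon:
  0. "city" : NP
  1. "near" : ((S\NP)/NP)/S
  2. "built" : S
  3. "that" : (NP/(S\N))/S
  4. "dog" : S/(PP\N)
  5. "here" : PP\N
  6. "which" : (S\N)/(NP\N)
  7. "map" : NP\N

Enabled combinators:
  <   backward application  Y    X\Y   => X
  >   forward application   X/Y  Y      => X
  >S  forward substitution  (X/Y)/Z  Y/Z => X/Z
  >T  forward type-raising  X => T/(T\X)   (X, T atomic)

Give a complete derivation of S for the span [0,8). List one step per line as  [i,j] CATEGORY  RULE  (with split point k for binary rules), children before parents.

[0,1] NP  lex  "city"
[0,1] S/(S\NP)  >T
[1,2] ((S\NP)/NP)/S  lex  "near"
[2,3] S  lex  "built"
[1,3] (S\NP)/NP  >  k=2
[3,4] (NP/(S\N))/S  lex  "that"
[4,5] S/(PP\N)  lex  "dog"
[5,6] PP\N  lex  "here"
[4,6] S  >  k=5
[3,6] NP/(S\N)  >  k=4
[6,7] (S\N)/(NP\N)  lex  "which"
[7,8] NP\N  lex  "map"
[6,8] S\N  >  k=7
[3,8] NP  >  k=6
[1,8] S\NP  >  k=3
[0,8] S  >  k=1

[0,8] S   >
  [0,1] S/(S\NP)   >T
    [0,1] "city" : NP
  [1,8] S\NP   >
    [1,3] (S\NP)/NP   >
      [1,2] "near" : ((S\NP)/NP)/S
      [2,3] "built" : S
    [3,8] NP   >
      [3,6] NP/(S\N)   >
        [3,4] "that" : (NP/(S\N))/S
        [4,6] S   >
          [4,5] "dog" : S/(PP\N)
          [5,6] "here" : PP\N
      [6,8] S\N   >
        [6,7] "which" : (S\N)/(NP\N)
        [7,8] "map" : NP\N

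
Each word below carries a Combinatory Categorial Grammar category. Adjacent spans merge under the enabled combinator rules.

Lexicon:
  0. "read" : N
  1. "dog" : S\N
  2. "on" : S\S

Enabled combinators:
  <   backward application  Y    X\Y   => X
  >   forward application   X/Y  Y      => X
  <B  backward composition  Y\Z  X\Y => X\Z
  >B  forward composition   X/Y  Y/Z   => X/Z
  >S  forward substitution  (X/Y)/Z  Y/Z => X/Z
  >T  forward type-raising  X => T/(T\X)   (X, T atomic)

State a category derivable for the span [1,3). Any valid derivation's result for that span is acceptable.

[0,3] S   >
  [0,1] S/(S\N)   >T
    [0,1] "read" : N
  [1,3] S\N   <B
    [1,2] "dog" : S\N
    [2,3] "on" : S\S

S\N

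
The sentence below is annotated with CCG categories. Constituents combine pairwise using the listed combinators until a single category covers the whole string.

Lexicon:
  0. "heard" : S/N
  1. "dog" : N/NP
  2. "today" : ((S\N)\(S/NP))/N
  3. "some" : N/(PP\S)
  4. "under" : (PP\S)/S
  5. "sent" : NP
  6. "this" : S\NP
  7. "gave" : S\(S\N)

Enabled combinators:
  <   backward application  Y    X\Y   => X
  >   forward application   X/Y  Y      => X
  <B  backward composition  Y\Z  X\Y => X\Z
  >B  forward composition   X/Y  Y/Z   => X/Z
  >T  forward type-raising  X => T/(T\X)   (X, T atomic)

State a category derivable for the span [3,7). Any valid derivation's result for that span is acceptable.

N

[0,8] S   <
  [0,7] S\N   <
    [0,2] S/NP   >B
      [0,1] "heard" : S/N
      [1,2] "dog" : N/NP
    [2,7] (S\N)\(S/NP)   >
      [2,3] "today" : ((S\N)\(S/NP))/N
      [3,7] N   >
        [3,5] N/S   >B
          [3,4] "some" : N/(PP\S)
          [4,5] "under" : (PP\S)/S
        [5,7] S   >
          [5,6] S/(S\NP)   >T
            [5,6] "sent" : NP
          [6,7] "this" : S\NP
  [7,8] "gave" : S\(S\N)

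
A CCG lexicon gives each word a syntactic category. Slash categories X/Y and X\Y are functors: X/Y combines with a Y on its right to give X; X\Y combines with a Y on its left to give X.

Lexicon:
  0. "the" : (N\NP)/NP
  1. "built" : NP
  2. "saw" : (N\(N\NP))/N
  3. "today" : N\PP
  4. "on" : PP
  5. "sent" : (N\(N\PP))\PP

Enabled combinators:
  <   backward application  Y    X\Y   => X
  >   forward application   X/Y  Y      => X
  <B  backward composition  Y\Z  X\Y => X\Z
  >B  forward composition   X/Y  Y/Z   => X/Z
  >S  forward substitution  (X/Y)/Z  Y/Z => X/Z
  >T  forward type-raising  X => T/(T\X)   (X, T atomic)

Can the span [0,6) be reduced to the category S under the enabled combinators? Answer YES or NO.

NO

(N\NP)/NP NP (N\(N\NP))/N N\PP PP (N\(N\PP))\PP
CKY chart[0,6] = {N, N/(N\N), NP/(NP\N), PP/(PP\N), S/(S\N)}; S ∉ chart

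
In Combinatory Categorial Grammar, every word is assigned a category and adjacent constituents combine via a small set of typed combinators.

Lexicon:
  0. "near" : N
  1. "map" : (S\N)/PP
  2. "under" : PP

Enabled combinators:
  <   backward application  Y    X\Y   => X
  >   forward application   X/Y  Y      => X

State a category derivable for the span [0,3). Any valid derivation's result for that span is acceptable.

[0,3] S   <
  [0,1] "near" : N
  [1,3] S\N   >
    [1,2] "map" : (S\N)/PP
    [2,3] "under" : PP

S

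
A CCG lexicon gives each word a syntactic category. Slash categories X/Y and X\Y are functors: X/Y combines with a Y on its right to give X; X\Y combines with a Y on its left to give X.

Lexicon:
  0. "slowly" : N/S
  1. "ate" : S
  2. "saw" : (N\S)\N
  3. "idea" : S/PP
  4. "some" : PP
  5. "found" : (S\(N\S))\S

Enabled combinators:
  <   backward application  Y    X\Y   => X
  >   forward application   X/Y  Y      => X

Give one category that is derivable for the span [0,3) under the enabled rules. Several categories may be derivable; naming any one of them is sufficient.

N\S

[0,6] S   <
  [0,3] N\S   <
    [0,2] N   >
      [0,1] "slowly" : N/S
      [1,2] "ate" : S
    [2,3] "saw" : (N\S)\N
  [3,6] S\(N\S)   <
    [3,5] S   >
      [3,4] "idea" : S/PP
      [4,5] "some" : PP
    [5,6] "found" : (S\(N\S))\S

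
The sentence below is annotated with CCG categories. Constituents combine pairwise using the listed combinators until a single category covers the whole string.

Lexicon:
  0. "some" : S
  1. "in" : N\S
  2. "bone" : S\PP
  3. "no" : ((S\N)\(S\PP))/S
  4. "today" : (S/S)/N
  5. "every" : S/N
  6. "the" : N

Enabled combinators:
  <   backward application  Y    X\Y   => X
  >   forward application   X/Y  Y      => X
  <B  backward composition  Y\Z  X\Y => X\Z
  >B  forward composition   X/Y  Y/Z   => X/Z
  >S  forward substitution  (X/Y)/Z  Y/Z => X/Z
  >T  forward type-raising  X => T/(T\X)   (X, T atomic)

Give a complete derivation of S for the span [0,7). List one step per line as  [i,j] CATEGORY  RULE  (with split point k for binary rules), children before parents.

[0,1] S  lex  "some"
[0,1] N/(N\S)  >T
[1,2] N\S  lex  "in"
[0,2] N  >  k=1
[2,3] S\PP  lex  "bone"
[3,4] ((S\N)\(S\PP))/S  lex  "no"
[4,5] (S/S)/N  lex  "today"
[5,6] S/N  lex  "every"
[4,6] S/N  >S  k=5
[6,7] N  lex  "the"
[4,7] S  >  k=6
[3,7] (S\N)\(S\PP)  >  k=4
[2,7] S\N  <  k=3
[0,7] S  <  k=2

[0,7] S   <
  [0,2] N   >
    [0,1] N/(N\S)   >T
      [0,1] "some" : S
    [1,2] "in" : N\S
  [2,7] S\N   <
    [2,3] "bone" : S\PP
    [3,7] (S\N)\(S\PP)   >
      [3,4] "no" : ((S\N)\(S\PP))/S
      [4,7] S   >
        [4,6] S/N   >S
          [4,5] "today" : (S/S)/N
          [5,6] "every" : S/N
        [6,7] "the" : N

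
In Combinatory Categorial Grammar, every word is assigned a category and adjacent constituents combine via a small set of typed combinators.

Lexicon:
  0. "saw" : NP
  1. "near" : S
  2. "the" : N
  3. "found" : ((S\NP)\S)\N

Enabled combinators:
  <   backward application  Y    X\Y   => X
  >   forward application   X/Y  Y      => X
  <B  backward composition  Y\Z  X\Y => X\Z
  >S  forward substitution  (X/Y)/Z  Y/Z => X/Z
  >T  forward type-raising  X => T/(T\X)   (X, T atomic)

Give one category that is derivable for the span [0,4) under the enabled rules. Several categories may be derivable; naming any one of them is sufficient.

S

[0,4] S   <
  [0,1] "saw" : NP
  [1,4] S\NP   <
    [1,2] "near" : S
    [2,4] (S\NP)\S   <
      [2,3] "the" : N
      [3,4] "found" : ((S\NP)\S)\N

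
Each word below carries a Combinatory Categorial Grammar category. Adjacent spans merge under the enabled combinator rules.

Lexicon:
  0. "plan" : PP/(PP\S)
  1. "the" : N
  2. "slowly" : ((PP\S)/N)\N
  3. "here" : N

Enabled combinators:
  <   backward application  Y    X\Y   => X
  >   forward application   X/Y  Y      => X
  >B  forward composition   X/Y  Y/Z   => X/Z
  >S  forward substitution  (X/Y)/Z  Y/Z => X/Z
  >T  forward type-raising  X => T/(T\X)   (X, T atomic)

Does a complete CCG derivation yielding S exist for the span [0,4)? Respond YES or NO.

PP/(PP\S) N ((PP\S)/N)\N N
CKY chart[0,4] = {N/(N\PP), NP/(NP\PP), PP, PP/(N\N), PP/(PP\PP), S/(S\PP)}; S ∉ chart

NO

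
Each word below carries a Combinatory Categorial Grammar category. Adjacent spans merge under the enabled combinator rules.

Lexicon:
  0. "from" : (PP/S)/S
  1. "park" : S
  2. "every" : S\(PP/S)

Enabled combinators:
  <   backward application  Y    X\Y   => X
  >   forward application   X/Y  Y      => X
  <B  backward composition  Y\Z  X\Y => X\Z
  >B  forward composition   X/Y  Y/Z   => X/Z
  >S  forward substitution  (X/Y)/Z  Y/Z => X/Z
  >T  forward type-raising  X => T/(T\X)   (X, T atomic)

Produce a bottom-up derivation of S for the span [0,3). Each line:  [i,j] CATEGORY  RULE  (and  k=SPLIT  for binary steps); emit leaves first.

[0,1] (PP/S)/S  lex  "from"
[1,2] S  lex  "park"
[0,2] PP/S  >  k=1
[2,3] S\(PP/S)  lex  "every"
[0,3] S  <  k=2

[0,3] S   <
  [0,2] PP/S   >
    [0,1] "from" : (PP/S)/S
    [1,2] "park" : S
  [2,3] "every" : S\(PP/S)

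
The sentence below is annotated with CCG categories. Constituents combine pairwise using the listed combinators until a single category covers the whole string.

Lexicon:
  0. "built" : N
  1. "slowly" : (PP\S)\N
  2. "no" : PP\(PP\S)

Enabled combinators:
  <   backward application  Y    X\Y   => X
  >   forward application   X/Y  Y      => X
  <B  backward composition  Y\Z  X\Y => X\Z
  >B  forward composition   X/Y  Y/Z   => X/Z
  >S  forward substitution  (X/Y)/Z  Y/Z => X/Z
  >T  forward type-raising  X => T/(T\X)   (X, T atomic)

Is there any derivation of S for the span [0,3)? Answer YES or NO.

N (PP\S)\N PP\(PP\S)
CKY chart[0,3] = {N/(N\PP), NP/(NP\PP), PP, PP/(PP\PP), S/(S\PP)}; S ∉ chart

NO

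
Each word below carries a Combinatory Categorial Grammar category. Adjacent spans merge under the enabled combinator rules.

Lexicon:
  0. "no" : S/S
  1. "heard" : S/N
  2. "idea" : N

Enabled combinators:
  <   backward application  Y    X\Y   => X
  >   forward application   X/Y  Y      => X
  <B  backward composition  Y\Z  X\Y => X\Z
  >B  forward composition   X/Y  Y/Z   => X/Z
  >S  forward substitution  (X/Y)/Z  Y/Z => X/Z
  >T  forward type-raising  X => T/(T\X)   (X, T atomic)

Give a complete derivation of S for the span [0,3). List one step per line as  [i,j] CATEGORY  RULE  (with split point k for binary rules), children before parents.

[0,3] S   >
  [0,2] S/N   >B
    [0,1] "no" : S/S
    [1,2] "heard" : S/N
  [2,3] "idea" : N

[0,1] S/S  lex  "no"
[1,2] S/N  lex  "heard"
[0,2] S/N  >B  k=1
[2,3] N  lex  "idea"
[0,3] S  >  k=2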